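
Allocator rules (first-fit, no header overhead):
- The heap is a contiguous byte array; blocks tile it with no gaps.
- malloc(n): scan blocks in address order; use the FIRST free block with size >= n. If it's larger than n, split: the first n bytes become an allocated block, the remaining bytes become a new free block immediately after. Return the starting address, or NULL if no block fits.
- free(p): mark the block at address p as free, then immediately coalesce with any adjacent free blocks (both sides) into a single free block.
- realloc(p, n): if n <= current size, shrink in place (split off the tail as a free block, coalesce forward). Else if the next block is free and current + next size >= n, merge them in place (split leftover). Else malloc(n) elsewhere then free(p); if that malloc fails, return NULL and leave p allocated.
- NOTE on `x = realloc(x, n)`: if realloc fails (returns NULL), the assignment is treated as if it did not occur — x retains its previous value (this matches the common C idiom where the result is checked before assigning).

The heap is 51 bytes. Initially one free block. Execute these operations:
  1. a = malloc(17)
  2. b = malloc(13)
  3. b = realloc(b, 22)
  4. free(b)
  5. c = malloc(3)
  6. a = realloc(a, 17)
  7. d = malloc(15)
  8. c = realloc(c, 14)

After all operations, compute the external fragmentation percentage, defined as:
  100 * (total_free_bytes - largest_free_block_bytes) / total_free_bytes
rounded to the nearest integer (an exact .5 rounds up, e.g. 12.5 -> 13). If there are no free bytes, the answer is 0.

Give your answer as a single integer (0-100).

Op 1: a = malloc(17) -> a = 0; heap: [0-16 ALLOC][17-50 FREE]
Op 2: b = malloc(13) -> b = 17; heap: [0-16 ALLOC][17-29 ALLOC][30-50 FREE]
Op 3: b = realloc(b, 22) -> b = 17; heap: [0-16 ALLOC][17-38 ALLOC][39-50 FREE]
Op 4: free(b) -> (freed b); heap: [0-16 ALLOC][17-50 FREE]
Op 5: c = malloc(3) -> c = 17; heap: [0-16 ALLOC][17-19 ALLOC][20-50 FREE]
Op 6: a = realloc(a, 17) -> a = 0; heap: [0-16 ALLOC][17-19 ALLOC][20-50 FREE]
Op 7: d = malloc(15) -> d = 20; heap: [0-16 ALLOC][17-19 ALLOC][20-34 ALLOC][35-50 FREE]
Op 8: c = realloc(c, 14) -> c = 35; heap: [0-16 ALLOC][17-19 FREE][20-34 ALLOC][35-48 ALLOC][49-50 FREE]
Free blocks: [3 2] total_free=5 largest=3 -> 100*(5-3)/5 = 200/5 = 40

Answer: 40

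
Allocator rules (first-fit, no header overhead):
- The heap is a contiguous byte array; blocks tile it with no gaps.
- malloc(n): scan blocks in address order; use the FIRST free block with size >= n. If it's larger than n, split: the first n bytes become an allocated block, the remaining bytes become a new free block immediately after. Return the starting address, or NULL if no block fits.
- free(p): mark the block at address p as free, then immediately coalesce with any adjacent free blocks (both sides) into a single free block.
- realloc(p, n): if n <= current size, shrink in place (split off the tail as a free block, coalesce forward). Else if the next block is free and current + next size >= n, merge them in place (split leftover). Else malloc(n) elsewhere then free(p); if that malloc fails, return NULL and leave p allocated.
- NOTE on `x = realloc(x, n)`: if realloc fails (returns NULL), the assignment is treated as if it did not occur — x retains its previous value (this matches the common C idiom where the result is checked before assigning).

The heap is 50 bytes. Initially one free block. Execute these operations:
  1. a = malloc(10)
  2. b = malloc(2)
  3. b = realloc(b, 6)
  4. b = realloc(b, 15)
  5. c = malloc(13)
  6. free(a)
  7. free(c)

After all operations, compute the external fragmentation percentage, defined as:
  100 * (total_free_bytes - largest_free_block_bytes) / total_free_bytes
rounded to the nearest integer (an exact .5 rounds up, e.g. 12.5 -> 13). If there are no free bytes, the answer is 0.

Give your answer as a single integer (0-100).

Op 1: a = malloc(10) -> a = 0; heap: [0-9 ALLOC][10-49 FREE]
Op 2: b = malloc(2) -> b = 10; heap: [0-9 ALLOC][10-11 ALLOC][12-49 FREE]
Op 3: b = realloc(b, 6) -> b = 10; heap: [0-9 ALLOC][10-15 ALLOC][16-49 FREE]
Op 4: b = realloc(b, 15) -> b = 10; heap: [0-9 ALLOC][10-24 ALLOC][25-49 FREE]
Op 5: c = malloc(13) -> c = 25; heap: [0-9 ALLOC][10-24 ALLOC][25-37 ALLOC][38-49 FREE]
Op 6: free(a) -> (freed a); heap: [0-9 FREE][10-24 ALLOC][25-37 ALLOC][38-49 FREE]
Op 7: free(c) -> (freed c); heap: [0-9 FREE][10-24 ALLOC][25-49 FREE]
Free blocks: [10 25] total_free=35 largest=25 -> 100*(35-25)/35 = 1000/35 ≈ 28.571 -> rounds to 29

Answer: 29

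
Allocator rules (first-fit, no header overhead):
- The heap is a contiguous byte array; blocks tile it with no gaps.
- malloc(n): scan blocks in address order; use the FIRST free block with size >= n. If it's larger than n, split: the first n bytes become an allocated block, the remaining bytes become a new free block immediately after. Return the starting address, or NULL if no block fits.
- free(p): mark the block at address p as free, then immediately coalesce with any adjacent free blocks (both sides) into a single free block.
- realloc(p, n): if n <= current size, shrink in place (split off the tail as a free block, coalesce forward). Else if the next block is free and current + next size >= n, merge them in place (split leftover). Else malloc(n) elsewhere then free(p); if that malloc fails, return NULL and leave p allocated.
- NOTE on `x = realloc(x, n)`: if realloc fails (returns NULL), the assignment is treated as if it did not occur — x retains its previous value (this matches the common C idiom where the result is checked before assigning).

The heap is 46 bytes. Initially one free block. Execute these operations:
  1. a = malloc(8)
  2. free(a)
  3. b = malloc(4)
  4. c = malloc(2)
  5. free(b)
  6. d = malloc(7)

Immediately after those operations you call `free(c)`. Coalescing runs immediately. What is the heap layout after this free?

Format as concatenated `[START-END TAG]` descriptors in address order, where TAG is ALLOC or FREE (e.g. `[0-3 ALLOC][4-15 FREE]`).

Answer: [0-5 FREE][6-12 ALLOC][13-45 FREE]

Derivation:
Op 1: a = malloc(8) -> a = 0; heap: [0-7 ALLOC][8-45 FREE]
Op 2: free(a) -> (freed a); heap: [0-45 FREE]
Op 3: b = malloc(4) -> b = 0; heap: [0-3 ALLOC][4-45 FREE]
Op 4: c = malloc(2) -> c = 4; heap: [0-3 ALLOC][4-5 ALLOC][6-45 FREE]
Op 5: free(b) -> (freed b); heap: [0-3 FREE][4-5 ALLOC][6-45 FREE]
Op 6: d = malloc(7) -> d = 6; heap: [0-3 FREE][4-5 ALLOC][6-12 ALLOC][13-45 FREE]
free(c): c = 4 -> block [4-5 ALLOC]; mark free, coalesce with adjacent free neighbors -> [0-5 FREE][6-12 ALLOC][13-45 FREE]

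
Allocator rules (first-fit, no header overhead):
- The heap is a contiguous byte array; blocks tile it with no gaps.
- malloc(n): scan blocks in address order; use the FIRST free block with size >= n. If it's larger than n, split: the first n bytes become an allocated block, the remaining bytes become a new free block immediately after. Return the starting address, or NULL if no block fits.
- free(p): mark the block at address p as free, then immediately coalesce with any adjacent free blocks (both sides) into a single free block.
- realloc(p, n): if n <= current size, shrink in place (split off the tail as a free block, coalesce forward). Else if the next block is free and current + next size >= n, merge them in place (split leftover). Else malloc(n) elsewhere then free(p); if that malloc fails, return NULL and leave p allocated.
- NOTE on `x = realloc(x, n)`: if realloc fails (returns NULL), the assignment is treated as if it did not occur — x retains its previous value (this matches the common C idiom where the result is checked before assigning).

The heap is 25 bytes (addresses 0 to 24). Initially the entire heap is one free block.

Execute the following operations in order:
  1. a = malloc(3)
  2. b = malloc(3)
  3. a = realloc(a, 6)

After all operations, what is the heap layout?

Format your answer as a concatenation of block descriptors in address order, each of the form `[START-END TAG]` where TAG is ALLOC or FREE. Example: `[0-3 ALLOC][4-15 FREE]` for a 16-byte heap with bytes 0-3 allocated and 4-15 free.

Op 1: a = malloc(3) -> a = 0; heap: [0-2 ALLOC][3-24 FREE]
Op 2: b = malloc(3) -> b = 3; heap: [0-2 ALLOC][3-5 ALLOC][6-24 FREE]
Op 3: a = realloc(a, 6) -> a = 6; heap: [0-2 FREE][3-5 ALLOC][6-11 ALLOC][12-24 FREE]

Answer: [0-2 FREE][3-5 ALLOC][6-11 ALLOC][12-24 FREE]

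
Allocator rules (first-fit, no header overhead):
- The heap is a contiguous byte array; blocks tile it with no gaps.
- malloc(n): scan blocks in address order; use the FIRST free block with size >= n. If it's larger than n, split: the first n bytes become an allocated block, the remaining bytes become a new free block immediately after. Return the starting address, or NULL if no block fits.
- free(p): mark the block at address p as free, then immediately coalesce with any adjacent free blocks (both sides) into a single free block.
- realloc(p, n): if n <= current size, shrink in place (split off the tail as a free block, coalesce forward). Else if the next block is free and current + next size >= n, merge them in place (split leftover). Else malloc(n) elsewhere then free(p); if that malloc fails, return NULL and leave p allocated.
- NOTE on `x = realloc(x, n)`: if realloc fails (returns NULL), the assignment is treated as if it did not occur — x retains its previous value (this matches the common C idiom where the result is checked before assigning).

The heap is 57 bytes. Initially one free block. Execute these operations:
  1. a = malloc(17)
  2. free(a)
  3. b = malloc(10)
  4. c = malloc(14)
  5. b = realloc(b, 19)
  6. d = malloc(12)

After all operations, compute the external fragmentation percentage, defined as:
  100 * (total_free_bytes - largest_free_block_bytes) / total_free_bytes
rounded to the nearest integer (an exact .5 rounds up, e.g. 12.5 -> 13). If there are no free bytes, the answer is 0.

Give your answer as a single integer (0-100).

Answer: 17

Derivation:
Op 1: a = malloc(17) -> a = 0; heap: [0-16 ALLOC][17-56 FREE]
Op 2: free(a) -> (freed a); heap: [0-56 FREE]
Op 3: b = malloc(10) -> b = 0; heap: [0-9 ALLOC][10-56 FREE]
Op 4: c = malloc(14) -> c = 10; heap: [0-9 ALLOC][10-23 ALLOC][24-56 FREE]
Op 5: b = realloc(b, 19) -> b = 24; heap: [0-9 FREE][10-23 ALLOC][24-42 ALLOC][43-56 FREE]
Op 6: d = malloc(12) -> d = 43; heap: [0-9 FREE][10-23 ALLOC][24-42 ALLOC][43-54 ALLOC][55-56 FREE]
Free blocks: [10 2] total_free=12 largest=10 -> 100*(12-10)/12 = 200/12 ≈ 16.667 -> rounds to 17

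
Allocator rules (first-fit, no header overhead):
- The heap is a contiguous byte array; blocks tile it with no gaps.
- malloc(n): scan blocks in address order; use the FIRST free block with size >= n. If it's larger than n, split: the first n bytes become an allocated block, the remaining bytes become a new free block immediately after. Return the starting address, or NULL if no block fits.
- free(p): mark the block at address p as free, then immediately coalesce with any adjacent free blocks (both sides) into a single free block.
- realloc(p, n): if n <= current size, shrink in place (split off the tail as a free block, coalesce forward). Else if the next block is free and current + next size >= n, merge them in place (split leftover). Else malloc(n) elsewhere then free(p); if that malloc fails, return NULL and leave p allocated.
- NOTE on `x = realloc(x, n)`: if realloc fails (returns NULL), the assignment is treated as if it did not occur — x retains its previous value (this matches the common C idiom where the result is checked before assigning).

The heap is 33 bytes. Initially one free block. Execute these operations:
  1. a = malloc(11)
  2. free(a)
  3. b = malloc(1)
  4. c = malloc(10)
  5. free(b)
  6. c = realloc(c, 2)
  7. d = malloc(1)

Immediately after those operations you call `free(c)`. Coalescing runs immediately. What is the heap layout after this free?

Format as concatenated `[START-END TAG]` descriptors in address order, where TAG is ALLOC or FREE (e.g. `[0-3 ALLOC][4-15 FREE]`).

Answer: [0-0 ALLOC][1-32 FREE]

Derivation:
Op 1: a = malloc(11) -> a = 0; heap: [0-10 ALLOC][11-32 FREE]
Op 2: free(a) -> (freed a); heap: [0-32 FREE]
Op 3: b = malloc(1) -> b = 0; heap: [0-0 ALLOC][1-32 FREE]
Op 4: c = malloc(10) -> c = 1; heap: [0-0 ALLOC][1-10 ALLOC][11-32 FREE]
Op 5: free(b) -> (freed b); heap: [0-0 FREE][1-10 ALLOC][11-32 FREE]
Op 6: c = realloc(c, 2) -> c = 1; heap: [0-0 FREE][1-2 ALLOC][3-32 FREE]
Op 7: d = malloc(1) -> d = 0; heap: [0-0 ALLOC][1-2 ALLOC][3-32 FREE]
free(c): c = 1 -> block [1-2 ALLOC]; mark free, coalesce with adjacent free neighbors -> [0-0 ALLOC][1-32 FREE]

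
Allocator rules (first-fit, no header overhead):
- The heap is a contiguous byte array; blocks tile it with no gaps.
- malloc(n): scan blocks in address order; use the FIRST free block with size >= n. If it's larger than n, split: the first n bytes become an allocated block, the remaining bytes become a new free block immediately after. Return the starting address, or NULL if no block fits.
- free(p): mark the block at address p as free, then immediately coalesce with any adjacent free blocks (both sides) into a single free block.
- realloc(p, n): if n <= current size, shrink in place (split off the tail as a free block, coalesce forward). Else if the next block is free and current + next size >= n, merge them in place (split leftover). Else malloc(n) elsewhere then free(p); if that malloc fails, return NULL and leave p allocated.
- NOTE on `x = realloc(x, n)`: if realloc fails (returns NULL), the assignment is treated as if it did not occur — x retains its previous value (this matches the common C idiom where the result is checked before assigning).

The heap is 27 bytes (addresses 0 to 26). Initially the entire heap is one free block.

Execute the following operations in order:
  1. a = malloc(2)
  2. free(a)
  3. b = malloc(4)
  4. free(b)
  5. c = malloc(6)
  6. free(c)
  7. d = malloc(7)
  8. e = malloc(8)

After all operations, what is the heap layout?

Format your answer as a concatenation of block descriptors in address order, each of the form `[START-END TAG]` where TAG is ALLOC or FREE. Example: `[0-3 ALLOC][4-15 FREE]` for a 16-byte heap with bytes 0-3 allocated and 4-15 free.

Answer: [0-6 ALLOC][7-14 ALLOC][15-26 FREE]

Derivation:
Op 1: a = malloc(2) -> a = 0; heap: [0-1 ALLOC][2-26 FREE]
Op 2: free(a) -> (freed a); heap: [0-26 FREE]
Op 3: b = malloc(4) -> b = 0; heap: [0-3 ALLOC][4-26 FREE]
Op 4: free(b) -> (freed b); heap: [0-26 FREE]
Op 5: c = malloc(6) -> c = 0; heap: [0-5 ALLOC][6-26 FREE]
Op 6: free(c) -> (freed c); heap: [0-26 FREE]
Op 7: d = malloc(7) -> d = 0; heap: [0-6 ALLOC][7-26 FREE]
Op 8: e = malloc(8) -> e = 7; heap: [0-6 ALLOC][7-14 ALLOC][15-26 FREE]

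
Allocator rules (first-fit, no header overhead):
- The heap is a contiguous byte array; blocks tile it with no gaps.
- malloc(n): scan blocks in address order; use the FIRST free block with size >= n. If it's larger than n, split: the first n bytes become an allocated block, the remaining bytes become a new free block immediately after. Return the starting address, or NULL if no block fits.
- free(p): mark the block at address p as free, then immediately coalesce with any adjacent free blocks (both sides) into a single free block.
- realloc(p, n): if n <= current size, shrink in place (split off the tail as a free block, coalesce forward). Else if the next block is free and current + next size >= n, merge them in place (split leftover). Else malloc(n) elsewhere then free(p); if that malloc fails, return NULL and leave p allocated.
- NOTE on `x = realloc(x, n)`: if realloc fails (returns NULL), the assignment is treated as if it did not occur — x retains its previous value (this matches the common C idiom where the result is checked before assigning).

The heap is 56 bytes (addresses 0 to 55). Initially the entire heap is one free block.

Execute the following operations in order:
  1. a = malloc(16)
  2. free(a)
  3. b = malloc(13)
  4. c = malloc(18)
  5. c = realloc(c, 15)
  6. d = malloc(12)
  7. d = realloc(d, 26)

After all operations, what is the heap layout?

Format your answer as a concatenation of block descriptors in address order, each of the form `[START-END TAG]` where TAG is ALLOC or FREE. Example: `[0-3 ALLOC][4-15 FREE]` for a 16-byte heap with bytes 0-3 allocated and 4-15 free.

Answer: [0-12 ALLOC][13-27 ALLOC][28-53 ALLOC][54-55 FREE]

Derivation:
Op 1: a = malloc(16) -> a = 0; heap: [0-15 ALLOC][16-55 FREE]
Op 2: free(a) -> (freed a); heap: [0-55 FREE]
Op 3: b = malloc(13) -> b = 0; heap: [0-12 ALLOC][13-55 FREE]
Op 4: c = malloc(18) -> c = 13; heap: [0-12 ALLOC][13-30 ALLOC][31-55 FREE]
Op 5: c = realloc(c, 15) -> c = 13; heap: [0-12 ALLOC][13-27 ALLOC][28-55 FREE]
Op 6: d = malloc(12) -> d = 28; heap: [0-12 ALLOC][13-27 ALLOC][28-39 ALLOC][40-55 FREE]
Op 7: d = realloc(d, 26) -> d = 28; heap: [0-12 ALLOC][13-27 ALLOC][28-53 ALLOC][54-55 FREE]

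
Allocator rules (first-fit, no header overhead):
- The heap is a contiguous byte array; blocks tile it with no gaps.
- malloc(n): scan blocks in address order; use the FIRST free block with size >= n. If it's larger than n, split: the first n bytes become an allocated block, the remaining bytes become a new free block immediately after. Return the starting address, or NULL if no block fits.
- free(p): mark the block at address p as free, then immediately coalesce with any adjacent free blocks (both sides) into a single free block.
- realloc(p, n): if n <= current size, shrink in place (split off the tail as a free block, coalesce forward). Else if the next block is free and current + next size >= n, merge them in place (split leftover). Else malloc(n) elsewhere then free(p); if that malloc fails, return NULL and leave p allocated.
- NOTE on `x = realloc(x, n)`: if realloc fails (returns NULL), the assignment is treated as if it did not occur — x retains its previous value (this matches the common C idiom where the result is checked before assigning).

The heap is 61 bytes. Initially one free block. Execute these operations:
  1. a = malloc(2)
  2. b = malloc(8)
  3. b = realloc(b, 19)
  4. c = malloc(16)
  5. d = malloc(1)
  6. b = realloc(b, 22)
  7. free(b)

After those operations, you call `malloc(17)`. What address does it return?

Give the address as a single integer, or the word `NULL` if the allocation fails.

Op 1: a = malloc(2) -> a = 0; heap: [0-1 ALLOC][2-60 FREE]
Op 2: b = malloc(8) -> b = 2; heap: [0-1 ALLOC][2-9 ALLOC][10-60 FREE]
Op 3: b = realloc(b, 19) -> b = 2; heap: [0-1 ALLOC][2-20 ALLOC][21-60 FREE]
Op 4: c = malloc(16) -> c = 21; heap: [0-1 ALLOC][2-20 ALLOC][21-36 ALLOC][37-60 FREE]
Op 5: d = malloc(1) -> d = 37; heap: [0-1 ALLOC][2-20 ALLOC][21-36 ALLOC][37-37 ALLOC][38-60 FREE]
Op 6: b = realloc(b, 22) -> b = 38; heap: [0-1 ALLOC][2-20 FREE][21-36 ALLOC][37-37 ALLOC][38-59 ALLOC][60-60 FREE]
Op 7: free(b) -> (freed b); heap: [0-1 ALLOC][2-20 FREE][21-36 ALLOC][37-37 ALLOC][38-60 FREE]
malloc(17): first-fit scan over [0-1 ALLOC][2-20 FREE][21-36 ALLOC][37-37 ALLOC][38-60 FREE] -> 2

Answer: 2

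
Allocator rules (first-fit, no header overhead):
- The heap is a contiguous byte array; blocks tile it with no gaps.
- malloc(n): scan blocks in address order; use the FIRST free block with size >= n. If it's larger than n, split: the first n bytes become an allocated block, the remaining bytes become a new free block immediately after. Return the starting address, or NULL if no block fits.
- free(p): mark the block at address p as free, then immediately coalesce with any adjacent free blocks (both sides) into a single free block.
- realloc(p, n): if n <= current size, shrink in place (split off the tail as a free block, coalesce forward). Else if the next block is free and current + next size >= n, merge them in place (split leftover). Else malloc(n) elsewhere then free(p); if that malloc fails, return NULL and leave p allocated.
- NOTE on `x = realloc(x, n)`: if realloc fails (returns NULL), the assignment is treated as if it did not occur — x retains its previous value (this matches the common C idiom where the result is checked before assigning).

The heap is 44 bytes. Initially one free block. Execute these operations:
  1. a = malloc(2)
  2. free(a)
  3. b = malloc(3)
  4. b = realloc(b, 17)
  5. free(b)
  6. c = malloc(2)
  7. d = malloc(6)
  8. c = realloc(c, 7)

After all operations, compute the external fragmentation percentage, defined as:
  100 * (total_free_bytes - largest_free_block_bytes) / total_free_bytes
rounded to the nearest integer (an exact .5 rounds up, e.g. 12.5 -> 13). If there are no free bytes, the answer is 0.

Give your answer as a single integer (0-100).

Op 1: a = malloc(2) -> a = 0; heap: [0-1 ALLOC][2-43 FREE]
Op 2: free(a) -> (freed a); heap: [0-43 FREE]
Op 3: b = malloc(3) -> b = 0; heap: [0-2 ALLOC][3-43 FREE]
Op 4: b = realloc(b, 17) -> b = 0; heap: [0-16 ALLOC][17-43 FREE]
Op 5: free(b) -> (freed b); heap: [0-43 FREE]
Op 6: c = malloc(2) -> c = 0; heap: [0-1 ALLOC][2-43 FREE]
Op 7: d = malloc(6) -> d = 2; heap: [0-1 ALLOC][2-7 ALLOC][8-43 FREE]
Op 8: c = realloc(c, 7) -> c = 8; heap: [0-1 FREE][2-7 ALLOC][8-14 ALLOC][15-43 FREE]
Free blocks: [2 29] total_free=31 largest=29 -> 100*(31-29)/31 = 200/31 ≈ 6.452 -> rounds to 6

Answer: 6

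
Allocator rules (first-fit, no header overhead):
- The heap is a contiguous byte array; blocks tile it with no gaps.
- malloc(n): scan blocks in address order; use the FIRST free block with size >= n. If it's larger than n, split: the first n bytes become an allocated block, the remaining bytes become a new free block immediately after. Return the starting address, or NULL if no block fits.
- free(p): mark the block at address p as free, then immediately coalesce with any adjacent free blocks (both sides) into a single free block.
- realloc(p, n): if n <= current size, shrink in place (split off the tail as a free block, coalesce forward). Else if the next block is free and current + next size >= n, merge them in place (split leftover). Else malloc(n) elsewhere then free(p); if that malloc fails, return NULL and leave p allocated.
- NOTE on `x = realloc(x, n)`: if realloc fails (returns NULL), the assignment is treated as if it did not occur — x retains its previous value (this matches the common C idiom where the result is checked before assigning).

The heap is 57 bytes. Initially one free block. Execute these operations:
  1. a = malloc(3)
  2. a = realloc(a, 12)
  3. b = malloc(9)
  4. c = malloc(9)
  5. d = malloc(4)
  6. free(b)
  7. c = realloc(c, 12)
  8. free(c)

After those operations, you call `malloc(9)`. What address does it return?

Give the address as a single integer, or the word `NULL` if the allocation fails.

Answer: 12

Derivation:
Op 1: a = malloc(3) -> a = 0; heap: [0-2 ALLOC][3-56 FREE]
Op 2: a = realloc(a, 12) -> a = 0; heap: [0-11 ALLOC][12-56 FREE]
Op 3: b = malloc(9) -> b = 12; heap: [0-11 ALLOC][12-20 ALLOC][21-56 FREE]
Op 4: c = malloc(9) -> c = 21; heap: [0-11 ALLOC][12-20 ALLOC][21-29 ALLOC][30-56 FREE]
Op 5: d = malloc(4) -> d = 30; heap: [0-11 ALLOC][12-20 ALLOC][21-29 ALLOC][30-33 ALLOC][34-56 FREE]
Op 6: free(b) -> (freed b); heap: [0-11 ALLOC][12-20 FREE][21-29 ALLOC][30-33 ALLOC][34-56 FREE]
Op 7: c = realloc(c, 12) -> c = 34; heap: [0-11 ALLOC][12-29 FREE][30-33 ALLOC][34-45 ALLOC][46-56 FREE]
Op 8: free(c) -> (freed c); heap: [0-11 ALLOC][12-29 FREE][30-33 ALLOC][34-56 FREE]
malloc(9): first-fit scan over [0-11 ALLOC][12-29 FREE][30-33 ALLOC][34-56 FREE] -> 12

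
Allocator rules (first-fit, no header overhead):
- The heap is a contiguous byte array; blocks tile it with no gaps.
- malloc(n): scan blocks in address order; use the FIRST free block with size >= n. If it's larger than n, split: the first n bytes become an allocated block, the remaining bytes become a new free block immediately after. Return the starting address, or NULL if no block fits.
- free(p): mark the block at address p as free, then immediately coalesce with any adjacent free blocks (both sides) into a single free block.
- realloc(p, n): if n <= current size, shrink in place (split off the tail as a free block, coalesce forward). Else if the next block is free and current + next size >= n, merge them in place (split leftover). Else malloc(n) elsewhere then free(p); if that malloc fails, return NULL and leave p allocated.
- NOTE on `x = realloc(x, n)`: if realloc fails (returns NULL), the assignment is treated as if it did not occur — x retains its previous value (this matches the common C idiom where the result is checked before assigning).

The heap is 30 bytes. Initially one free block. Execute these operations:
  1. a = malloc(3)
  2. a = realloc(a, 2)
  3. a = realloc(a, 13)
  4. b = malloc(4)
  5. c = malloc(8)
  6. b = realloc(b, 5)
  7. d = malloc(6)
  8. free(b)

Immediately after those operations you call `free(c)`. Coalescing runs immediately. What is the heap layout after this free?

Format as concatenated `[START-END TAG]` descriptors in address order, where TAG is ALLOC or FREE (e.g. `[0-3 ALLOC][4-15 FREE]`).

Answer: [0-12 ALLOC][13-29 FREE]

Derivation:
Op 1: a = malloc(3) -> a = 0; heap: [0-2 ALLOC][3-29 FREE]
Op 2: a = realloc(a, 2) -> a = 0; heap: [0-1 ALLOC][2-29 FREE]
Op 3: a = realloc(a, 13) -> a = 0; heap: [0-12 ALLOC][13-29 FREE]
Op 4: b = malloc(4) -> b = 13; heap: [0-12 ALLOC][13-16 ALLOC][17-29 FREE]
Op 5: c = malloc(8) -> c = 17; heap: [0-12 ALLOC][13-16 ALLOC][17-24 ALLOC][25-29 FREE]
Op 6: b = realloc(b, 5) -> b = 25; heap: [0-12 ALLOC][13-16 FREE][17-24 ALLOC][25-29 ALLOC]
Op 7: d = malloc(6) -> d = NULL; heap: [0-12 ALLOC][13-16 FREE][17-24 ALLOC][25-29 ALLOC]
Op 8: free(b) -> (freed b); heap: [0-12 ALLOC][13-16 FREE][17-24 ALLOC][25-29 FREE]
free(c): c = 17 -> block [17-24 ALLOC]; mark free, coalesce with adjacent free neighbors -> [0-12 ALLOC][13-29 FREE]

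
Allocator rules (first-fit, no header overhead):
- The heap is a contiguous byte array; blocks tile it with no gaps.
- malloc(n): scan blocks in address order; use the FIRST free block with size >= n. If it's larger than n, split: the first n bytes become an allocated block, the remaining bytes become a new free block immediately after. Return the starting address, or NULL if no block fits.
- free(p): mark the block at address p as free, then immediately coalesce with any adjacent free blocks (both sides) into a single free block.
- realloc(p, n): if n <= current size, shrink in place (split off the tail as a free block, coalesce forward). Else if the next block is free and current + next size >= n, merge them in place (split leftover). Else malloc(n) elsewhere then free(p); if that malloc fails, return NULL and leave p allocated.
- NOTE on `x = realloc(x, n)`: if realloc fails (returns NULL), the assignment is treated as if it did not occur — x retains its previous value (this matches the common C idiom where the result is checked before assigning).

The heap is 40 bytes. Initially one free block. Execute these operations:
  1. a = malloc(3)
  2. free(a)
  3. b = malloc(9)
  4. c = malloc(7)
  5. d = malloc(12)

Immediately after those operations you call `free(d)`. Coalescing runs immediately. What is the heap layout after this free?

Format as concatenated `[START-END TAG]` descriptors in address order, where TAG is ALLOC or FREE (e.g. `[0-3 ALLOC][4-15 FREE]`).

Answer: [0-8 ALLOC][9-15 ALLOC][16-39 FREE]

Derivation:
Op 1: a = malloc(3) -> a = 0; heap: [0-2 ALLOC][3-39 FREE]
Op 2: free(a) -> (freed a); heap: [0-39 FREE]
Op 3: b = malloc(9) -> b = 0; heap: [0-8 ALLOC][9-39 FREE]
Op 4: c = malloc(7) -> c = 9; heap: [0-8 ALLOC][9-15 ALLOC][16-39 FREE]
Op 5: d = malloc(12) -> d = 16; heap: [0-8 ALLOC][9-15 ALLOC][16-27 ALLOC][28-39 FREE]
free(d): d = 16 -> block [16-27 ALLOC]; mark free, coalesce with adjacent free neighbors -> [0-8 ALLOC][9-15 ALLOC][16-39 FREE]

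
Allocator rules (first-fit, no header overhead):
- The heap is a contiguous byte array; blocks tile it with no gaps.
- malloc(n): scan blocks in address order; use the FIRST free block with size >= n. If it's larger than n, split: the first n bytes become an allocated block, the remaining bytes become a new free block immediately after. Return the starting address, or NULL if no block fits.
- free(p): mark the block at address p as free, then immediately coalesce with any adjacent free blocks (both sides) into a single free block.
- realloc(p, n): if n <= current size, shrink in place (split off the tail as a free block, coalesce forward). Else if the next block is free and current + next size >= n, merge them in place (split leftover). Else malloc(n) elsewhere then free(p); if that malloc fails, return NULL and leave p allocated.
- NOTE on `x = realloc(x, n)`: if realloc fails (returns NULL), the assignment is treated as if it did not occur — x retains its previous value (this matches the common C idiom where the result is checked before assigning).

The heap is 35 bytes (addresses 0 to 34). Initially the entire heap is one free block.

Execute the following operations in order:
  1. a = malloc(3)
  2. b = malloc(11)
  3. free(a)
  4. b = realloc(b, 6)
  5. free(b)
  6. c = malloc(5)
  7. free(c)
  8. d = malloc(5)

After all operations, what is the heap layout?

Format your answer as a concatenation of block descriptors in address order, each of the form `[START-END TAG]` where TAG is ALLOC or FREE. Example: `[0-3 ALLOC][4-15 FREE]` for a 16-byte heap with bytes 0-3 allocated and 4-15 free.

Answer: [0-4 ALLOC][5-34 FREE]

Derivation:
Op 1: a = malloc(3) -> a = 0; heap: [0-2 ALLOC][3-34 FREE]
Op 2: b = malloc(11) -> b = 3; heap: [0-2 ALLOC][3-13 ALLOC][14-34 FREE]
Op 3: free(a) -> (freed a); heap: [0-2 FREE][3-13 ALLOC][14-34 FREE]
Op 4: b = realloc(b, 6) -> b = 3; heap: [0-2 FREE][3-8 ALLOC][9-34 FREE]
Op 5: free(b) -> (freed b); heap: [0-34 FREE]
Op 6: c = malloc(5) -> c = 0; heap: [0-4 ALLOC][5-34 FREE]
Op 7: free(c) -> (freed c); heap: [0-34 FREE]
Op 8: d = malloc(5) -> d = 0; heap: [0-4 ALLOC][5-34 FREE]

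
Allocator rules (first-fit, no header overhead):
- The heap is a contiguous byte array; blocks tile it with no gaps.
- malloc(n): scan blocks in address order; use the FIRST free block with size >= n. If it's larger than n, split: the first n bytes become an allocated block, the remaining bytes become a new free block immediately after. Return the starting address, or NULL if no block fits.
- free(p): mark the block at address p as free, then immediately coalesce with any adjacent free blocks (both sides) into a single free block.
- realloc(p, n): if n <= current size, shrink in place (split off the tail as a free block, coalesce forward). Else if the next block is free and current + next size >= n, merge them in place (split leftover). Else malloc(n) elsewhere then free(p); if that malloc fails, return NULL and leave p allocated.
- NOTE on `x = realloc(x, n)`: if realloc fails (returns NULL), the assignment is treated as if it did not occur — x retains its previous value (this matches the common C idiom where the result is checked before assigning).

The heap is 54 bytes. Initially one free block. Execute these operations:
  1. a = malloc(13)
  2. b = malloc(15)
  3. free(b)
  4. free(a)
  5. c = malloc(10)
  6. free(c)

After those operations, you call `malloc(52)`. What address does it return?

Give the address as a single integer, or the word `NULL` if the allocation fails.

Answer: 0

Derivation:
Op 1: a = malloc(13) -> a = 0; heap: [0-12 ALLOC][13-53 FREE]
Op 2: b = malloc(15) -> b = 13; heap: [0-12 ALLOC][13-27 ALLOC][28-53 FREE]
Op 3: free(b) -> (freed b); heap: [0-12 ALLOC][13-53 FREE]
Op 4: free(a) -> (freed a); heap: [0-53 FREE]
Op 5: c = malloc(10) -> c = 0; heap: [0-9 ALLOC][10-53 FREE]
Op 6: free(c) -> (freed c); heap: [0-53 FREE]
malloc(52): first-fit scan over [0-53 FREE] -> 0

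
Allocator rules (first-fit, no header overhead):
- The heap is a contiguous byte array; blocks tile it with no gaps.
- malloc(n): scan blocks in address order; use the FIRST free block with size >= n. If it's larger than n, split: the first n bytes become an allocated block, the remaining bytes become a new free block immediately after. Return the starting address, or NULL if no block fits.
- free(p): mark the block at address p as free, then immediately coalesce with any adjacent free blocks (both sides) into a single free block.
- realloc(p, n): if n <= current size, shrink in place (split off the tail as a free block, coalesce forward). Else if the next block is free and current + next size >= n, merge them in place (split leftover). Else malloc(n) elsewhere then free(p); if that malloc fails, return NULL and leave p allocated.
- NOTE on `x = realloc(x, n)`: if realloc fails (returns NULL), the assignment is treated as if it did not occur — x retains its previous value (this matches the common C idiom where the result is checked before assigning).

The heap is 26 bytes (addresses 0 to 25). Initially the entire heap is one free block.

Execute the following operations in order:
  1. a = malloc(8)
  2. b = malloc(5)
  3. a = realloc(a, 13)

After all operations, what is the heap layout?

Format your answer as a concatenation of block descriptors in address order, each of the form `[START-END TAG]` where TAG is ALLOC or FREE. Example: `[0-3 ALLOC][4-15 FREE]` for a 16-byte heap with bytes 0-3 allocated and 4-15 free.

Answer: [0-7 FREE][8-12 ALLOC][13-25 ALLOC]

Derivation:
Op 1: a = malloc(8) -> a = 0; heap: [0-7 ALLOC][8-25 FREE]
Op 2: b = malloc(5) -> b = 8; heap: [0-7 ALLOC][8-12 ALLOC][13-25 FREE]
Op 3: a = realloc(a, 13) -> a = 13; heap: [0-7 FREE][8-12 ALLOC][13-25 ALLOC]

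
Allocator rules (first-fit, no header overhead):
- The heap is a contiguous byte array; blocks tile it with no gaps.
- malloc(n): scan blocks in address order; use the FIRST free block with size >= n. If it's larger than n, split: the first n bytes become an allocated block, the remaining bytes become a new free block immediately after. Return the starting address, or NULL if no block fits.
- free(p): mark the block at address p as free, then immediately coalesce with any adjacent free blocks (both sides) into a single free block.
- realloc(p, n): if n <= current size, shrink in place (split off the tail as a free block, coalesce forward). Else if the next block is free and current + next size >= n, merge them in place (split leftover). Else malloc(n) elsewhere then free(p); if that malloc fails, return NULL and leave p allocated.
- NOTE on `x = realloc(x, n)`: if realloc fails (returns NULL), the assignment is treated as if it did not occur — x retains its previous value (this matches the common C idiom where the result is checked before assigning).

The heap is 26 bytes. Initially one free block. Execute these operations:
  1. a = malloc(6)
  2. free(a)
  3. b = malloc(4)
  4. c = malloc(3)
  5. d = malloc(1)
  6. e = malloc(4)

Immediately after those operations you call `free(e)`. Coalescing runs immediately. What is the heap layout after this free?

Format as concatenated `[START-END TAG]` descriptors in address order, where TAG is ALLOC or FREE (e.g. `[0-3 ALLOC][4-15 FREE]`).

Op 1: a = malloc(6) -> a = 0; heap: [0-5 ALLOC][6-25 FREE]
Op 2: free(a) -> (freed a); heap: [0-25 FREE]
Op 3: b = malloc(4) -> b = 0; heap: [0-3 ALLOC][4-25 FREE]
Op 4: c = malloc(3) -> c = 4; heap: [0-3 ALLOC][4-6 ALLOC][7-25 FREE]
Op 5: d = malloc(1) -> d = 7; heap: [0-3 ALLOC][4-6 ALLOC][7-7 ALLOC][8-25 FREE]
Op 6: e = malloc(4) -> e = 8; heap: [0-3 ALLOC][4-6 ALLOC][7-7 ALLOC][8-11 ALLOC][12-25 FREE]
free(e): e = 8 -> block [8-11 ALLOC]; mark free, coalesce with adjacent free neighbors -> [0-3 ALLOC][4-6 ALLOC][7-7 ALLOC][8-25 FREE]

Answer: [0-3 ALLOC][4-6 ALLOC][7-7 ALLOC][8-25 FREE]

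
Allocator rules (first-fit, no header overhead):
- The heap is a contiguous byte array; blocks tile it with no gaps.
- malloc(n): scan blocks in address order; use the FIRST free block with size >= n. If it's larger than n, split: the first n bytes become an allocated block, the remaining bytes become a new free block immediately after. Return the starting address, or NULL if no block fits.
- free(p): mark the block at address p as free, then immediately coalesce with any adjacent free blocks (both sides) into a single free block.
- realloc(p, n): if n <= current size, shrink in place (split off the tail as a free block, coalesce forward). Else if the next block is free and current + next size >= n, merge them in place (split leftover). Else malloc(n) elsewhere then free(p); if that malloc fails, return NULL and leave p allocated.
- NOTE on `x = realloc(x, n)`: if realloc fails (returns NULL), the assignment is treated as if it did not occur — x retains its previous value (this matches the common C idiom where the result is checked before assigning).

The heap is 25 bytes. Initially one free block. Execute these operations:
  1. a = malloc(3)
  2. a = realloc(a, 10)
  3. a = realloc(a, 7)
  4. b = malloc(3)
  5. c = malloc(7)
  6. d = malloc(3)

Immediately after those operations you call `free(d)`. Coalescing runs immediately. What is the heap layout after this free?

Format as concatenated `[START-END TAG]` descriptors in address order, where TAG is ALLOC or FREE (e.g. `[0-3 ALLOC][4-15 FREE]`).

Op 1: a = malloc(3) -> a = 0; heap: [0-2 ALLOC][3-24 FREE]
Op 2: a = realloc(a, 10) -> a = 0; heap: [0-9 ALLOC][10-24 FREE]
Op 3: a = realloc(a, 7) -> a = 0; heap: [0-6 ALLOC][7-24 FREE]
Op 4: b = malloc(3) -> b = 7; heap: [0-6 ALLOC][7-9 ALLOC][10-24 FREE]
Op 5: c = malloc(7) -> c = 10; heap: [0-6 ALLOC][7-9 ALLOC][10-16 ALLOC][17-24 FREE]
Op 6: d = malloc(3) -> d = 17; heap: [0-6 ALLOC][7-9 ALLOC][10-16 ALLOC][17-19 ALLOC][20-24 FREE]
free(d): d = 17 -> block [17-19 ALLOC]; mark free, coalesce with adjacent free neighbors -> [0-6 ALLOC][7-9 ALLOC][10-16 ALLOC][17-24 FREE]

Answer: [0-6 ALLOC][7-9 ALLOC][10-16 ALLOC][17-24 FREE]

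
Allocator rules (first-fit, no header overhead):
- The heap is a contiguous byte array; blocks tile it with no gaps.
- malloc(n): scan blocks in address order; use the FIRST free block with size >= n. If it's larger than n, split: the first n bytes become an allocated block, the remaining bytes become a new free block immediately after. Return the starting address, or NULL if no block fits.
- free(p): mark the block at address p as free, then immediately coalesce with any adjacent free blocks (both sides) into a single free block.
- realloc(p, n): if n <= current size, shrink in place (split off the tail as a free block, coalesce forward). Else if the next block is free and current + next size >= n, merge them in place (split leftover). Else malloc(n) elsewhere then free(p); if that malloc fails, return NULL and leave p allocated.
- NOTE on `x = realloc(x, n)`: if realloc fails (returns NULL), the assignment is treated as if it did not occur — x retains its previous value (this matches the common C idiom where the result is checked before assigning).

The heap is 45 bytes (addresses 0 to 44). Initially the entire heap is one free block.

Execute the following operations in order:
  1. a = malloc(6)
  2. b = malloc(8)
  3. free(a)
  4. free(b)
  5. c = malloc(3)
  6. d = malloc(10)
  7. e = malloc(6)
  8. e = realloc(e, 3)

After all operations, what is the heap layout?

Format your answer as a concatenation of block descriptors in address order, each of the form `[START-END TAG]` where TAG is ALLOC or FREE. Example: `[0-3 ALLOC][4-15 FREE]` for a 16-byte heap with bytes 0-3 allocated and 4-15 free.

Op 1: a = malloc(6) -> a = 0; heap: [0-5 ALLOC][6-44 FREE]
Op 2: b = malloc(8) -> b = 6; heap: [0-5 ALLOC][6-13 ALLOC][14-44 FREE]
Op 3: free(a) -> (freed a); heap: [0-5 FREE][6-13 ALLOC][14-44 FREE]
Op 4: free(b) -> (freed b); heap: [0-44 FREE]
Op 5: c = malloc(3) -> c = 0; heap: [0-2 ALLOC][3-44 FREE]
Op 6: d = malloc(10) -> d = 3; heap: [0-2 ALLOC][3-12 ALLOC][13-44 FREE]
Op 7: e = malloc(6) -> e = 13; heap: [0-2 ALLOC][3-12 ALLOC][13-18 ALLOC][19-44 FREE]
Op 8: e = realloc(e, 3) -> e = 13; heap: [0-2 ALLOC][3-12 ALLOC][13-15 ALLOC][16-44 FREE]

Answer: [0-2 ALLOC][3-12 ALLOC][13-15 ALLOC][16-44 FREE]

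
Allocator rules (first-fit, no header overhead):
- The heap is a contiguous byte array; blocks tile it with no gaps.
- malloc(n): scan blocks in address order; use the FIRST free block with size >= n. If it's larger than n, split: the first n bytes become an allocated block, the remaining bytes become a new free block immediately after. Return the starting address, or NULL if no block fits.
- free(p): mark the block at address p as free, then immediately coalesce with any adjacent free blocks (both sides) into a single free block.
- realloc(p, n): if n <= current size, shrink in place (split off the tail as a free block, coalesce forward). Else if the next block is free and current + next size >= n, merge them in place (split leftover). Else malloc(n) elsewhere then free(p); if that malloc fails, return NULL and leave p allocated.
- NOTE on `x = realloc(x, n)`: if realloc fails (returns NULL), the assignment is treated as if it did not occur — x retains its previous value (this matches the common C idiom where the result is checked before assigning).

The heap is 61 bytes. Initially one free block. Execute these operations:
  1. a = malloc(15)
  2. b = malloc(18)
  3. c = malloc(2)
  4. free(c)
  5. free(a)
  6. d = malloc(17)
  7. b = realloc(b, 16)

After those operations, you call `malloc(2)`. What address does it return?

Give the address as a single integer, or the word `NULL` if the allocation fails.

Op 1: a = malloc(15) -> a = 0; heap: [0-14 ALLOC][15-60 FREE]
Op 2: b = malloc(18) -> b = 15; heap: [0-14 ALLOC][15-32 ALLOC][33-60 FREE]
Op 3: c = malloc(2) -> c = 33; heap: [0-14 ALLOC][15-32 ALLOC][33-34 ALLOC][35-60 FREE]
Op 4: free(c) -> (freed c); heap: [0-14 ALLOC][15-32 ALLOC][33-60 FREE]
Op 5: free(a) -> (freed a); heap: [0-14 FREE][15-32 ALLOC][33-60 FREE]
Op 6: d = malloc(17) -> d = 33; heap: [0-14 FREE][15-32 ALLOC][33-49 ALLOC][50-60 FREE]
Op 7: b = realloc(b, 16) -> b = 15; heap: [0-14 FREE][15-30 ALLOC][31-32 FREE][33-49 ALLOC][50-60 FREE]
malloc(2): first-fit scan over [0-14 FREE][15-30 ALLOC][31-32 FREE][33-49 ALLOC][50-60 FREE] -> 0

Answer: 0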